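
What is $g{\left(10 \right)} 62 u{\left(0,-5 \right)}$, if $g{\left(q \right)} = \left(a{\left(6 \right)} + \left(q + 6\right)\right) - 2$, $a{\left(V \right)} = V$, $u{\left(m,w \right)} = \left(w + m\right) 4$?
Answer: $-24800$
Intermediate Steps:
$u{\left(m,w \right)} = 4 m + 4 w$ ($u{\left(m,w \right)} = \left(m + w\right) 4 = 4 m + 4 w$)
$g{\left(q \right)} = 10 + q$ ($g{\left(q \right)} = \left(6 + \left(q + 6\right)\right) - 2 = \left(6 + \left(6 + q\right)\right) - 2 = \left(12 + q\right) - 2 = 10 + q$)
$g{\left(10 \right)} 62 u{\left(0,-5 \right)} = \left(10 + 10\right) 62 \left(4 \cdot 0 + 4 \left(-5\right)\right) = 20 \cdot 62 \left(0 - 20\right) = 1240 \left(-20\right) = -24800$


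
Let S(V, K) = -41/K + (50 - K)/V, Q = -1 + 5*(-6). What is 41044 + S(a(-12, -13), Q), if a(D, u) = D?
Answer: 5088783/124 ≈ 41039.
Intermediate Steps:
Q = -31 (Q = -1 - 30 = -31)
S(V, K) = -41/K + (50 - K)/V
41044 + S(a(-12, -13), Q) = 41044 + (-41/(-31) + 50/(-12) - 1*(-31)/(-12)) = 41044 + (-41*(-1/31) + 50*(-1/12) - 1*(-31)*(-1/12)) = 41044 + (41/31 - 25/6 - 31/12) = 41044 - 673/124 = 5088783/124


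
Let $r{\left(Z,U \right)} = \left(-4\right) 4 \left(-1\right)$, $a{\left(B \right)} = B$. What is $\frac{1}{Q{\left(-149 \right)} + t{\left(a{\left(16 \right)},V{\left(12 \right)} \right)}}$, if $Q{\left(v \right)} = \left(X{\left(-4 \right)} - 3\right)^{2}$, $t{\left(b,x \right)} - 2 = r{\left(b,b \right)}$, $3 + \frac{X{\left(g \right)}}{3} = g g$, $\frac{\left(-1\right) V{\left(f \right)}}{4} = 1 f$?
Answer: $\frac{1}{1314} \approx 0.00076103$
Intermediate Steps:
$V{\left(f \right)} = - 4 f$ ($V{\left(f \right)} = - 4 \cdot 1 f = - 4 f$)
$X{\left(g \right)} = -9 + 3 g^{2}$ ($X{\left(g \right)} = -9 + 3 g g = -9 + 3 g^{2}$)
$r{\left(Z,U \right)} = 16$ ($r{\left(Z,U \right)} = \left(-16\right) \left(-1\right) = 16$)
$t{\left(b,x \right)} = 18$ ($t{\left(b,x \right)} = 2 + 16 = 18$)
$Q{\left(v \right)} = 1296$ ($Q{\left(v \right)} = \left(\left(-9 + 3 \left(-4\right)^{2}\right) - 3\right)^{2} = \left(\left(-9 + 3 \cdot 16\right) - 3\right)^{2} = \left(\left(-9 + 48\right) - 3\right)^{2} = \left(39 - 3\right)^{2} = 36^{2} = 1296$)
$\frac{1}{Q{\left(-149 \right)} + t{\left(a{\left(16 \right)},V{\left(12 \right)} \right)}} = \frac{1}{1296 + 18} = \frac{1}{1314}$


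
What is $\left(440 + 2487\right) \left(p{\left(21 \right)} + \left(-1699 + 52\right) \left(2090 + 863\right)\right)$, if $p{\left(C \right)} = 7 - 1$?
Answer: $-14235713295$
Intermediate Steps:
$p{\left(C \right)} = 6$
$\left(440 + 2487\right) \left(p{\left(21 \right)} + \left(-1699 + 52\right) \left(2090 + 863\right)\right) = \left(440 + 2487\right) \left(6 + \left(-1699 + 52\right) \left(2090 + 863\right)\right) = 2927 \left(6 - 4863591\right) = 2927 \left(-4863585\right) = -14235713295$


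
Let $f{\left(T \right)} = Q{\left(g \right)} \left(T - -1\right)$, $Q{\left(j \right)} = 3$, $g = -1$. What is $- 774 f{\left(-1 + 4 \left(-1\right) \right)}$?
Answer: $9288$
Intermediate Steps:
$f{\left(T \right)} = 3 + 3 T$ ($f{\left(T \right)} = 3 \left(T - -1\right) = 3 \left(T + 1\right) = 3 \left(1 + T\right) = 3 + 3 T$)
$- 774 f{\left(-1 + 4 \left(-1\right) \right)} = - 774 \left(3 + 3 \left(-1 + 4 \left(-1\right)\right)\right) = - 774 \left(3 + 3 \left(-1 - 4\right)\right) = - 774 \left(3 + 3 \left(-5\right)\right) = - 774 \left(3 - 15\right) = \left(-774\right) \left(-12\right) = 9288$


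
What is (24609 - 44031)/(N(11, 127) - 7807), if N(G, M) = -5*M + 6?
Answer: 3237/1406 ≈ 2.3023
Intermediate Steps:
N(G, M) = 6 - 5*M
(24609 - 44031)/(N(11, 127) - 7807) = (24609 - 44031)/((6 - 5*127) - 7807) = -19422/((6 - 635) - 7807) = -19422/(-629 - 7807) = -19422/(-8436) = -19422*(-1/8436) = 3237/1406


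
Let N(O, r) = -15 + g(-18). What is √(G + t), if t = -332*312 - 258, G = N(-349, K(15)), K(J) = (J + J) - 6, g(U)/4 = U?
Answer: 7*I*√2121 ≈ 322.38*I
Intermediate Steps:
g(U) = 4*U
K(J) = -6 + 2*J (K(J) = 2*J - 6 = -6 + 2*J)
N(O, r) = -87 (N(O, r) = -15 + 4*(-18) = -15 - 72 = -87)
G = -87
t = -103842 (t = -103584 - 258 = -103842)
√(G + t) = √(-87 - 103842) = √(-103929) = 7*I*√2121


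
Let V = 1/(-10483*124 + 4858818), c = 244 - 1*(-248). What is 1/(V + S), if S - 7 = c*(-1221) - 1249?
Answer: -3558926/2142380919923 ≈ -1.6612e-6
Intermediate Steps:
c = 492 (c = 244 + 248 = 492)
V = 1/3558926 (V = 1/(-1299892 + 4858818) = 1/3558926 ≈ 2.8098e-7)
S = -601974 (S = 7 + (492*(-1221) - 1249) = 7 + (-600732 - 1249) = 7 - 601981 = -601974)
1/(V + S) = 1/(1/3558926 - 601974) = 1/(-2142380919923/3558926) = -3558926/2142380919923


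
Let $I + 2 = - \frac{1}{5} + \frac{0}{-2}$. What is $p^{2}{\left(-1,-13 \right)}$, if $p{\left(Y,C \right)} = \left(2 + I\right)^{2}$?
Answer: $\frac{1}{625} \approx 0.0016$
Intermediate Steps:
$I = - \frac{11}{5}$ ($I = -2 + \left(- \frac{1}{5} + \frac{0}{-2}\right) = -2 + \left(\left(-1\right) \frac{1}{5} + 0 \left(- \frac{1}{2}\right)\right) = -2 + \left(- \frac{1}{5} + 0\right) = -2 - \frac{1}{5} = - \frac{11}{5} \approx -2.2$)
$p{\left(Y,C \right)} = \frac{1}{25}$ ($p{\left(Y,C \right)} = \left(2 - \frac{11}{5}\right)^{2} = \left(- \frac{1}{5}\right)^{2} = \frac{1}{25}$)
$p^{2}{\left(-1,-13 \right)} = \left(\frac{1}{25}\right)^{2} = \frac{1}{625}$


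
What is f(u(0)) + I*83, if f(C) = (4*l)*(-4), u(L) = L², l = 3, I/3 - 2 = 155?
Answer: 39045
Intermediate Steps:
I = 471 (I = 6 + 3*155 = 6 + 465 = 471)
f(C) = -48 (f(C) = (4*3)*(-4) = 12*(-4) = -48)
f(u(0)) + I*83 = -48 + 471*83 = -48 + 39093 = 39045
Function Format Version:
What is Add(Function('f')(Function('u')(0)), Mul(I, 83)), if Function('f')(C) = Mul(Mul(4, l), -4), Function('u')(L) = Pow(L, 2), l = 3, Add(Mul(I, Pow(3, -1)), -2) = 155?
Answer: 39045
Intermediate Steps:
I = 471 (I = Add(6, Mul(3, 155)) = Add(6, 465) = 471)
Function('f')(C) = -48 (Function('f')(C) = Mul(Mul(4, 3), -4) = Mul(12, -4) = -48)
Add(Function('f')(Function('u')(0)), Mul(I, 83)) = Add(-48, Mul(471, 83)) = Add(-48, 39093) = 39045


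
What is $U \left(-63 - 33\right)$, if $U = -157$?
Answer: $15072$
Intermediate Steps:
$U \left(-63 - 33\right) = - 157 \left(-63 - 33\right) = \left(-157\right) \left(-96\right) = 15072$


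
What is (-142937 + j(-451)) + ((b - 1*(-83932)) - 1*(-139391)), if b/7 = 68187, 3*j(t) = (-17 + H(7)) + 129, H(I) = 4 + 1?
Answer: 557734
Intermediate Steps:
H(I) = 5
j(t) = 39 (j(t) = ((-17 + 5) + 129)/3 = (-12 + 129)/3 = (⅓)*117 = 39)
b = 477309 (b = 7*68187 = 477309)
(-142937 + j(-451)) + ((b - 1*(-83932)) - 1*(-139391)) = (-142937 + 39) + ((477309 - 1*(-83932)) - 1*(-139391)) = -142898 + ((477309 + 83932) + 139391) = -142898 + (561241 + 139391) = -142898 + 700632 = 557734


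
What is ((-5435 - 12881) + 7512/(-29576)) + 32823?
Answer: 53631440/3697 ≈ 14507.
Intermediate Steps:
((-5435 - 12881) + 7512/(-29576)) + 32823 = (-18316 + 7512*(-1/29576)) + 32823 = (-18316 - 939/3697) + 32823 = -67715191/3697 + 32823 = 53631440/3697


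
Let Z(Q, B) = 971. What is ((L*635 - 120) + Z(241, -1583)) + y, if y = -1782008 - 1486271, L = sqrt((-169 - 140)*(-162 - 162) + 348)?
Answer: -3267428 + 2540*sqrt(6279) ≈ -3.0662e+6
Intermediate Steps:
L = 4*sqrt(6279) (L = sqrt(-309*(-324) + 348) = sqrt(100116 + 348) = sqrt(100464) = 4*sqrt(6279) ≈ 316.96)
y = -3268279
((L*635 - 120) + Z(241, -1583)) + y = (((4*sqrt(6279))*635 - 120) + 971) - 3268279 = ((2540*sqrt(6279) - 120) + 971) - 3268279 = ((-120 + 2540*sqrt(6279)) + 971) - 3268279 = (851 + 2540*sqrt(6279)) - 3268279 = -3267428 + 2540*sqrt(6279)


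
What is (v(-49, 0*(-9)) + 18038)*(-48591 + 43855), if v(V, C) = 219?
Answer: -86465152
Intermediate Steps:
(v(-49, 0*(-9)) + 18038)*(-48591 + 43855) = (219 + 18038)*(-48591 + 43855) = 18257*(-4736) = -86465152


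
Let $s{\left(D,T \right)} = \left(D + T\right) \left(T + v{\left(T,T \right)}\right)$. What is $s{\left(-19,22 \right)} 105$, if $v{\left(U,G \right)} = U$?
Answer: $13860$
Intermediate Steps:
$s{\left(D,T \right)} = 2 T \left(D + T\right)$ ($s{\left(D,T \right)} = \left(D + T\right) \left(T + T\right) = \left(D + T\right) 2 T = 2 T \left(D + T\right)$)
$s{\left(-19,22 \right)} 105 = 2 \cdot 22 \left(-19 + 22\right) 105 = 2 \cdot 22 \cdot 3 \cdot 105 = 132 \cdot 105 = 13860$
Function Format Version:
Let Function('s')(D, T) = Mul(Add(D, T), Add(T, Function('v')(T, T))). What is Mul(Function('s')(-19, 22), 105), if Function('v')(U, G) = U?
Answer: 13860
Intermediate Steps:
Function('s')(D, T) = Mul(2, T, Add(D, T)) (Function('s')(D, T) = Mul(Add(D, T), Add(T, T)) = Mul(Add(D, T), Mul(2, T)) = Mul(2, T, Add(D, T)))
Mul(Function('s')(-19, 22), 105) = Mul(Mul(2, 22, Add(-19, 22)), 105) = Mul(Mul(2, 22, 3), 105) = Mul(132, 105) = 13860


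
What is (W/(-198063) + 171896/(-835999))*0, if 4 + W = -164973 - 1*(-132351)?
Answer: 0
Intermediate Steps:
W = -32626 (W = -4 + (-164973 - 1*(-132351)) = -4 + (-164973 + 132351) = -4 - 32622 = -32626)
(W/(-198063) + 171896/(-835999))*0 = (-32626/(-198063) + 171896/(-835999))*0 = (-32626*(-1/198063) + 171896*(-1/835999))*0 = (32626/198063 - 171896/835999)*0 = -6770934074/165580469937*0 = 0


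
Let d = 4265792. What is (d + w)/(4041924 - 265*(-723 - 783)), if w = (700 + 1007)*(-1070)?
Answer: 1219651/2220507 ≈ 0.54927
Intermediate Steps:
w = -1826490 (w = 1707*(-1070) = -1826490)
(d + w)/(4041924 - 265*(-723 - 783)) = (4265792 - 1826490)/(4041924 - 265*(-723 - 783)) = 2439302/(4041924 - 265*(-1506)) = 2439302/(4041924 + 399090) = 2439302/4441014 = 2439302*(1/4441014) = 1219651/2220507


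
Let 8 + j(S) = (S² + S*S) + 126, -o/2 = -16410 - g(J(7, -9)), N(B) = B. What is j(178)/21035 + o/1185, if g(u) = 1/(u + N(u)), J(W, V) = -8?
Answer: 1224955169/39882360 ≈ 30.714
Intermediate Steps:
g(u) = 1/(2*u) (g(u) = 1/(u + u) = 1/(2*u))
o = 262559/8 (o = -2*(-16410 - 1/(2*(-8))) = -2*(-16410 - (-1)/(2*8)) = -2*(-16410 - 1*(-1/16)) = -2*(-16410 + 1/16) = -2*(-262559/16) = 262559/8 ≈ 32820.)
j(S) = 118 + 2*S² (j(S) = -8 + ((S² + S*S) + 126) = -8 + ((S² + S²) + 126) = -8 + (2*S² + 126) = -8 + (126 + 2*S²) = 118 + 2*S²)
j(178)/21035 + o/1185 = (118 + 2*178²)/21035 + (262559/8)/1185 = (118 + 2*31684)*(1/21035) + (262559/8)*(1/1185) = (118 + 63368)*(1/21035) + 262559/9480 = 63486*(1/21035) + 262559/9480 = 63486/21035 + 262559/9480 = 1224955169/39882360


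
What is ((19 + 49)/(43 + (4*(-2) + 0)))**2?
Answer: 4624/1225 ≈ 3.7747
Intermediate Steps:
((19 + 49)/(43 + (4*(-2) + 0)))**2 = (68/(43 + (-8 + 0)))**2 = (68/(43 - 8))**2 = (68/35)**2 = 4624/1225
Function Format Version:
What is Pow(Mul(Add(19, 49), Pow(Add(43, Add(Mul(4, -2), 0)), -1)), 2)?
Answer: Rational(4624, 1225) ≈ 3.7747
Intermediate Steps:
Pow(Mul(Add(19, 49), Pow(Add(43, Add(Mul(4, -2), 0)), -1)), 2) = Pow(Mul(68, Pow(Add(43, Add(-8, 0)), -1)), 2) = Pow(Mul(68, Pow(Add(43, -8), -1)), 2) = Pow(Mul(68, Pow(35, -1)), 2) = Pow(Mul(68, Rational(1, 35)), 2) = Pow(Rational(68, 35), 2) = Rational(4624, 1225)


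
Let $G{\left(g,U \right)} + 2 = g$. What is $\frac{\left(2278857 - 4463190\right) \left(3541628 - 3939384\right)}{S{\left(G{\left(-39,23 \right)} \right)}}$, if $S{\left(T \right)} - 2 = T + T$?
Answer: $- \frac{217207889187}{20} \approx -1.086 \cdot 10^{10}$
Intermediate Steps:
$G{\left(g,U \right)} = -2 + g$
$S{\left(T \right)} = 2 + 2 T$ ($S{\left(T \right)} = 2 + \left(T + T\right) = 2 + 2 T$)
$\frac{\left(2278857 - 4463190\right) \left(3541628 - 3939384\right)}{S{\left(G{\left(-39,23 \right)} \right)}} = \frac{\left(2278857 - 4463190\right) \left(3541628 - 3939384\right)}{2 + 2 \left(-2 - 39\right)} = \frac{\left(-2184333\right) \left(-397756\right)}{2 + 2 \left(-41\right)} = \frac{868831556748}{2 - 82} = \frac{868831556748}{-80} = 868831556748 \left(- \frac{1}{80}\right) = - \frac{217207889187}{20}$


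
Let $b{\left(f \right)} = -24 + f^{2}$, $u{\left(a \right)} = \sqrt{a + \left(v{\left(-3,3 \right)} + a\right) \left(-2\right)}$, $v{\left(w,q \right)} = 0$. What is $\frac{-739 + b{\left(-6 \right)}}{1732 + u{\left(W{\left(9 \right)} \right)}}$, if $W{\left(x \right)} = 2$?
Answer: $- \frac{629582}{1499913} + \frac{727 i \sqrt{2}}{2999826} \approx -0.41975 + 0.00034273 i$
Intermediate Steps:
$u{\left(a \right)} = \sqrt{- a}$ ($u{\left(a \right)} = \sqrt{a + \left(0 + a\right) \left(-2\right)} = \sqrt{a + a \left(-2\right)} = \sqrt{a - 2 a} = \sqrt{- a}$)
$\frac{-739 + b{\left(-6 \right)}}{1732 + u{\left(W{\left(9 \right)} \right)}} = \frac{-739 - \left(24 - \left(-6\right)^{2}\right)}{1732 + \sqrt{\left(-1\right) 2}} = \frac{-739 + \left(-24 + 36\right)}{1732 + \sqrt{-2}} = \frac{-739 + 12}{1732 + i \sqrt{2}} = - \frac{727}{1732 + i \sqrt{2}}$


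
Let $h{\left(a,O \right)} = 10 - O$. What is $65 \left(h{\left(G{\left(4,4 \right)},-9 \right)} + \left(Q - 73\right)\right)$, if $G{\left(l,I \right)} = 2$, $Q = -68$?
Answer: $-7930$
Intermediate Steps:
$65 \left(h{\left(G{\left(4,4 \right)},-9 \right)} + \left(Q - 73\right)\right) = 65 \left(\left(10 - -9\right) - 141\right) = 65 \left(\left(10 + 9\right) - 141\right) = 65 \left(19 - 141\right) = 65 \left(-122\right) = -7930$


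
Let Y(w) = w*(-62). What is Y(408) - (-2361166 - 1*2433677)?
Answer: 4769547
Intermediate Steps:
Y(w) = -62*w
Y(408) - (-2361166 - 1*2433677) = -62*408 - (-2361166 - 1*2433677) = -25296 - (-2361166 - 2433677) = -25296 - 1*(-4794843) = -25296 + 4794843 = 4769547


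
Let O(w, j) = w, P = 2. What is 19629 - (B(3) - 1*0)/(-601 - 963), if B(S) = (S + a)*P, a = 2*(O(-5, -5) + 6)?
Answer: 15349883/782 ≈ 19629.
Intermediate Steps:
a = 2 (a = 2*(-5 + 6) = 2*1 = 2)
B(S) = 4 + 2*S (B(S) = (S + 2)*2 = (2 + S)*2 = 4 + 2*S)
19629 - (B(3) - 1*0)/(-601 - 963) = 19629 - ((4 + 2*3) - 1*0)/(-601 - 963) = 19629 - ((4 + 6) + 0)/(-1564) = 19629 - (-1)*(10 + 0)/1564 = 19629 - (-1)*10/1564 = 19629 - 1*(-5/782) = 19629 + 5/782 = 15349883/782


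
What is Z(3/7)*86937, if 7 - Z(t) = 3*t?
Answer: 3477480/7 ≈ 4.9678e+5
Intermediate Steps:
Z(t) = 7 - 3*t
Z(3/7)*86937 = (7 - 9/7)*86937 = (40/7)*86937 = 3477480/7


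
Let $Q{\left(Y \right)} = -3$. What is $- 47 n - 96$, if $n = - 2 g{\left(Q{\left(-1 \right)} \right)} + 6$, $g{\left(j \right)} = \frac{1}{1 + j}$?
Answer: $-425$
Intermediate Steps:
$n = 7$ ($n = - \frac{2}{1 - 3} + 6 = - \frac{2}{-2} + 6 = \left(-2\right) \left(- \frac{1}{2}\right) + 6 = 1 + 6 = 7$)
$- 47 n - 96 = \left(-47\right) 7 - 96 = -329 - 96 = -425$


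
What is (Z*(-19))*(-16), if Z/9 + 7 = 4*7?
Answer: 57456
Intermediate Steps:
Z = 189 (Z = -63 + 9*(4*7) = -63 + 9*28 = -63 + 252 = 189)
(Z*(-19))*(-16) = (189*(-19))*(-16) = -3591*(-16) = 57456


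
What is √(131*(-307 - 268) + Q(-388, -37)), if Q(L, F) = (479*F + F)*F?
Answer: √581795 ≈ 762.75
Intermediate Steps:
Q(L, F) = 480*F² (Q(L, F) = (480*F)*F = 480*F²)
√(131*(-307 - 268) + Q(-388, -37)) = √(131*(-307 - 268) + 480*(-37)²) = √(131*(-575) + 480*1369) = √(-75325 + 657120) = √581795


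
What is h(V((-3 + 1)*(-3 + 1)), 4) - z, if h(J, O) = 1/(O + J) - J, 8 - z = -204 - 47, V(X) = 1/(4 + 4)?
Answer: -68345/264 ≈ -258.88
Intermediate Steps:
V(X) = ⅛ (V(X) = 1/8 = ⅛)
z = 259 (z = 8 - (-204 - 47) = 8 - 1*(-251) = 8 + 251 = 259)
h(J, O) = 1/(J + O) - J
h(V((-3 + 1)*(-3 + 1)), 4) - z = (1 - (⅛)² - 1*⅛*4)/(⅛ + 4) - 1*259 = (1 - 1*1/64 - ½)/(33/8) - 259 = 8*(1 - 1/64 - ½)/33 - 259 = (8/33)*(31/64) - 259 = 31/264 - 259 = -68345/264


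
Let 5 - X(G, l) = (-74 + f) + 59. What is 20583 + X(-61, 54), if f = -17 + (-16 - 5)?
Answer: 20641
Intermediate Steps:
f = -38 (f = -17 - 21 = -38)
X(G, l) = 58 (X(G, l) = 5 - ((-74 - 38) + 59) = 5 - (-112 + 59) = 5 - 1*(-53) = 5 + 53 = 58)
20583 + X(-61, 54) = 20583 + 58 = 20641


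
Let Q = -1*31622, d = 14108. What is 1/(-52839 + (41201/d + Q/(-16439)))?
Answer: -231921412/12253372062253 ≈ -1.8927e-5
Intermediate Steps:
Q = -31622
1/(-52839 + (41201/d + Q/(-16439))) = 1/(-52839 + (41201/14108 - 31622/(-16439))) = 1/(-52839 + (41201*(1/14108) - 31622*(-1/16439))) = 1/(-52839 + (41201/14108 + 31622/16439)) = 1/(-52839 + 1123426415/231921412) = 1/(-12253372062253/231921412) = -231921412/12253372062253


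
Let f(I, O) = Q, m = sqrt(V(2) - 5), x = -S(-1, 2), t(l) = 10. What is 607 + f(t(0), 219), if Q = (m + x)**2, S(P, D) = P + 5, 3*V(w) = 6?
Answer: 620 - 8*I*sqrt(3) ≈ 620.0 - 13.856*I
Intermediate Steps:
V(w) = 2 (V(w) = (1/3)*6 = 2)
S(P, D) = 5 + P
x = -4 (x = -(5 - 1) = -1*4 = -4)
m = I*sqrt(3) (m = sqrt(2 - 5) = sqrt(-3) = I*sqrt(3) ≈ 1.732*I)
Q = (-4 + I*sqrt(3))**2 (Q = (I*sqrt(3) - 4)**2 = (-4 + I*sqrt(3))**2 ≈ 13.0 - 13.856*I)
f(I, O) = (4 - I*sqrt(3))**2
607 + f(t(0), 219) = 607 + (4 - I*sqrt(3))**2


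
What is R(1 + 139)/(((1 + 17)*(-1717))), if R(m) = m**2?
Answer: -9800/15453 ≈ -0.63418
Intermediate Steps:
R(1 + 139)/(((1 + 17)*(-1717))) = (1 + 139)**2/(((1 + 17)*(-1717))) = 140**2/((18*(-1717))) = 19600/(-30906) = 19600*(-1/30906) = -9800/15453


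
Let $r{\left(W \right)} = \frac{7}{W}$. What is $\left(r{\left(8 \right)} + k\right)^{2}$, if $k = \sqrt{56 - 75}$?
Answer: $- \frac{1167}{64} + \frac{7 i \sqrt{19}}{4} \approx -18.234 + 7.6281 i$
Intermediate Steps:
$k = i \sqrt{19}$ ($k = \sqrt{-19} = i \sqrt{19} \approx 4.3589 i$)
$\left(r{\left(8 \right)} + k\right)^{2} = \left(\frac{7}{8} + i \sqrt{19}\right)^{2}$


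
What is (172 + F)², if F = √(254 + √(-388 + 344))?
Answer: (172 + √2*√(127 + I*√11))² ≈ 35321.0 + 78.21*I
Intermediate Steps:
F = √(254 + 2*I*√11) (F = √(254 + √(-44)) = √(254 + 2*I*√11) ≈ 15.939 + 0.2081*I)
(172 + F)² = (172 + √(254 + 2*I*√11))²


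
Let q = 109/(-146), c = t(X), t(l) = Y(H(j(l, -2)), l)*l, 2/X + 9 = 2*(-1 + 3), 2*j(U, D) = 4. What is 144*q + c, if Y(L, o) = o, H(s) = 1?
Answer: -195908/1825 ≈ -107.35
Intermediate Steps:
j(U, D) = 2 (j(U, D) = (½)*4 = 2)
X = -⅖ (X = 2/(-9 + 2*(-1 + 3)) = 2/(-9 + 2*2) = 2/(-9 + 4) = 2/(-5) = 2*(-⅕) = -⅖ ≈ -0.40000)
t(l) = l² (t(l) = l*l = l²)
c = 4/25 (c = (-⅖)² = 4/25 ≈ 0.16000)
q = -109/146 (q = 109*(-1/146) = -109/146 ≈ -0.74658)
144*q + c = 144*(-109/146) + 4/25 = -7848/73 + 4/25 = -195908/1825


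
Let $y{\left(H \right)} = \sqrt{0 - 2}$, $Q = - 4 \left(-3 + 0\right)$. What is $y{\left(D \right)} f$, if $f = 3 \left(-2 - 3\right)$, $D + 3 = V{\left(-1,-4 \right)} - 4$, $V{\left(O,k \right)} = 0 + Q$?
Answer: $- 15 i \sqrt{2} \approx - 21.213 i$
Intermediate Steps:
$Q = 12$ ($Q = \left(-4\right) \left(-3\right) = 12$)
$V{\left(O,k \right)} = 12$ ($V{\left(O,k \right)} = 0 + 12 = 12$)
$D = 5$ ($D = -3 + \left(12 - 4\right) = -3 + 8 = 5$)
$y{\left(H \right)} = i \sqrt{2}$ ($y{\left(H \right)} = \sqrt{-2} = i \sqrt{2}$)
$f = -15$ ($f = 3 \left(-5\right) = -15$)
$y{\left(D \right)} f = i \sqrt{2} \left(-15\right) = - 15 i \sqrt{2}$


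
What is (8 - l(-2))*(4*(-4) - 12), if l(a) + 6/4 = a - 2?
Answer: -378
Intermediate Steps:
l(a) = -7/2 + a (l(a) = -3/2 + (a - 2) = -3/2 + (-2 + a) = -7/2 + a)
(8 - l(-2))*(4*(-4) - 12) = (8 - (-7/2 - 2))*(4*(-4) - 12) = (8 - 1*(-11/2))*(-16 - 12) = (8 + 11/2)*(-28) = (27/2)*(-28) = -378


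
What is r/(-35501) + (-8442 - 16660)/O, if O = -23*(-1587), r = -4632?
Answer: -722073470/1295822001 ≈ -0.55723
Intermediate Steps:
O = 36501
r/(-35501) + (-8442 - 16660)/O = -4632/(-35501) + (-8442 - 16660)/36501 = -4632*(-1/35501) - 25102*1/36501 = 4632/35501 - 25102/36501 = -722073470/1295822001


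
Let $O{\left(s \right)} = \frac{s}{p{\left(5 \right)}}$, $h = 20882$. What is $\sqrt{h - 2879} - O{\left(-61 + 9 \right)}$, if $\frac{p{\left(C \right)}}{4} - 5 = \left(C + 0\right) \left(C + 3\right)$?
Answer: $\frac{13}{45} + \sqrt{18003} \approx 134.46$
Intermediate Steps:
$p{\left(C \right)} = 20 + 4 C \left(3 + C\right)$ ($p{\left(C \right)} = 20 + 4 \left(C + 0\right) \left(C + 3\right) = 20 + 4 C \left(3 + C\right)$)
$O{\left(s \right)} = \frac{s}{180}$ ($O{\left(s \right)} = \frac{s}{20 + 4 \cdot 5^{2} + 12 \cdot 5} = \frac{s}{20 + 4 \cdot 25 + 60} = \frac{s}{20 + 100 + 60} = \frac{s}{180}$)
$\sqrt{h - 2879} - O{\left(-61 + 9 \right)} = \sqrt{20882 - 2879} - \frac{-61 + 9}{180} = \sqrt{18003} - \frac{1}{180} \left(-52\right) = \sqrt{18003} - - \frac{13}{45} = \sqrt{18003} + \frac{13}{45} = \frac{13}{45} + \sqrt{18003}$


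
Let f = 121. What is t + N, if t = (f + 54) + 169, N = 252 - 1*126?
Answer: 470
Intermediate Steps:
N = 126 (N = 252 - 126 = 126)
t = 344 (t = (121 + 54) + 169 = 175 + 169 = 344)
t + N = 344 + 126 = 470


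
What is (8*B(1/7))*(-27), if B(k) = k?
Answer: -216/7 ≈ -30.857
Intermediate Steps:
(8*B(1/7))*(-27) = (8/7)*(-27) = -216/7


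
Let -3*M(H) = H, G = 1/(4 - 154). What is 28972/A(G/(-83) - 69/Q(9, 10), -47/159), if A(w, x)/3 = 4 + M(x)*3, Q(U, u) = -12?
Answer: 1535516/683 ≈ 2248.2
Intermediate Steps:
G = -1/150 (G = 1/(-150) = -1/150 ≈ -0.0066667)
M(H) = -H/3
A(w, x) = 12 - 3*x (A(w, x) = 3*(4 - x/3*3) = 3*(4 - x) = 12 - 3*x)
28972/A(G/(-83) - 69/Q(9, 10), -47/159) = 28972/(12 - (-141)/159) = 28972/(12 - 3*(-47/159)) = 28972/(12 + 47/53) = 28972/(683/53) = 28972*(53/683) = 1535516/683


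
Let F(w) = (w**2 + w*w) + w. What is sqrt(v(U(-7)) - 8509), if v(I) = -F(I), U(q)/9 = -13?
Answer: 7*I*sqrt(730) ≈ 189.13*I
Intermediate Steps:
U(q) = -117 (U(q) = 9*(-13) = -117)
F(w) = w + 2*w**2 (F(w) = (w**2 + w**2) + w = 2*w**2 + w = w + 2*w**2)
v(I) = -I*(1 + 2*I)
sqrt(v(U(-7)) - 8509) = sqrt(-1*(-117)*(1 + 2*(-117)) - 8509) = sqrt(-1*(-117)*(1 - 234) - 8509) = sqrt(-1*(-117)*(-233) - 8509) = sqrt(-27261 - 8509) = sqrt(-35770) = 7*I*sqrt(730)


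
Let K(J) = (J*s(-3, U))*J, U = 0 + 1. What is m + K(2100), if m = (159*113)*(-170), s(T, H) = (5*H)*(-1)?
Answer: -25104390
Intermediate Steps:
U = 1
s(T, H) = -5*H
m = -3054390 (m = 17967*(-170) = -3054390)
K(J) = -5*J**2 (K(J) = (J*(-5*1))*J = (J*(-5))*J = (-5*J)*J = -5*J**2)
m + K(2100) = -3054390 - 5*2100**2 = -3054390 - 5*4410000 = -3054390 - 22050000 = -25104390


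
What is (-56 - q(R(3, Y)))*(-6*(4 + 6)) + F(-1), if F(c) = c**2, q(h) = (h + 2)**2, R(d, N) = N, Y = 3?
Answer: 4861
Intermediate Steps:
q(h) = (2 + h)**2
(-56 - q(R(3, Y)))*(-6*(4 + 6)) + F(-1) = (-56 - (2 + 3)**2)*(-6*(4 + 6)) + (-1)**2 = (-56 - 1*5**2)*(-6*10) + 1 = (-56 - 1*25)*(-60) + 1 = (-56 - 25)*(-60) + 1 = -81*(-60) + 1 = 4860 + 1 = 4861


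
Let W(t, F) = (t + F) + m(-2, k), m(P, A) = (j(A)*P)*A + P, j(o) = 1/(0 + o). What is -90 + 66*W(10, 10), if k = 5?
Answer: 966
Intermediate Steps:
j(o) = 1/o
m(P, A) = 2*P (m(P, A) = (P/A)*A + P = P + P = 2*P)
W(t, F) = -4 + F + t (W(t, F) = (t + F) + 2*(-2) = (F + t) - 4 = -4 + F + t)
-90 + 66*W(10, 10) = -90 + 66*(-4 + 10 + 10) = -90 + 66*16 = -90 + 1056 = 966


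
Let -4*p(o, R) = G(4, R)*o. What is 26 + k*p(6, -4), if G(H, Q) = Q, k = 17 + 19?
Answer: 242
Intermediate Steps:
k = 36
p(o, R) = -R*o/4
26 + k*p(6, -4) = 26 + 36*(-¼*(-4)*6) = 26 + 36*6 = 26 + 216 = 242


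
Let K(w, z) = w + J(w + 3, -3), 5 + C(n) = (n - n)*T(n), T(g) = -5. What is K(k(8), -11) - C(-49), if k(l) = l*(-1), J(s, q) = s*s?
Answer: 22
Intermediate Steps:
J(s, q) = s**2
k(l) = -l
C(n) = -5 (C(n) = -5 + (n - n)*(-5) = -5 + 0*(-5) = -5 + 0 = -5)
K(w, z) = w + (3 + w)**2 (K(w, z) = w + (w + 3)**2 = w + (3 + w)**2)
K(k(8), -11) - C(-49) = (-1*8 + (3 - 1*8)**2) - 1*(-5) = (-8 + (3 - 8)**2) + 5 = (-8 + (-5)**2) + 5 = (-8 + 25) + 5 = 17 + 5 = 22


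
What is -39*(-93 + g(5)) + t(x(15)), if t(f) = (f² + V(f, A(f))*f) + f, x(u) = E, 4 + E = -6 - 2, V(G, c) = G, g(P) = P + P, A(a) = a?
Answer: 3513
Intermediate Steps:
g(P) = 2*P
E = -12 (E = -4 + (-6 - 2) = -4 - 8 = -12)
x(u) = -12
t(f) = f + 2*f² (t(f) = (f² + f*f) + f = (f² + f²) + f = 2*f² + f = f + 2*f²)
-39*(-93 + g(5)) + t(x(15)) = -39*(-93 + 2*5) - 12*(1 + 2*(-12)) = -39*(-93 + 10) - 12*(1 - 24) = -39*(-83) - 12*(-23) = 3237 + 276 = 3513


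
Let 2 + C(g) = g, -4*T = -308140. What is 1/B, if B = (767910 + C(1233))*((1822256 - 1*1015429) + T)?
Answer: 1/679814502542 ≈ 1.4710e-12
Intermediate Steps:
T = 77035 (T = -¼*(-308140) = 77035)
C(g) = -2 + g
B = 679814502542 (B = (767910 + (-2 + 1233))*((1822256 - 1*1015429) + 77035) = (767910 + 1231)*((1822256 - 1015429) + 77035) = 769141*(806827 + 77035) = 769141*883862 = 679814502542)
1/B = 1/679814502542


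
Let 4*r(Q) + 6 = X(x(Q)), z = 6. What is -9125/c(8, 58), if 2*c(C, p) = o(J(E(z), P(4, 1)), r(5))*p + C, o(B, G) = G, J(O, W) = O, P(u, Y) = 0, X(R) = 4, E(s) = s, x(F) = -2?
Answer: 18250/21 ≈ 869.05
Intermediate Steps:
r(Q) = -1/2 (r(Q) = -3/2 + (1/4)*4 = -3/2 + 1 = -1/2)
c(C, p) = C/2 - p/4 (c(C, p) = (-p/2 + C)/2 = (C - p/2)/2 = C/2 - p/4)
-9125/c(8, 58) = -9125/((1/2)*8 - 1/4*58) = -9125/(4 - 29/2) = -9125/(-21/2) = -9125*(-2/21) = 18250/21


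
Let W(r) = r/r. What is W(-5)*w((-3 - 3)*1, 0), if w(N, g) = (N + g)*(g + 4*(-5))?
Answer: 120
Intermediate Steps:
W(r) = 1
w(N, g) = (-20 + g)*(N + g) (w(N, g) = (N + g)*(g - 20) = (N + g)*(-20 + g) = (-20 + g)*(N + g))
W(-5)*w((-3 - 3)*1, 0) = 1*(0² - 20*(-3 - 3) - 20*0 + ((-3 - 3)*1)*0) = 1*(0 - (-120) + 0 - 6*1*0) = 1*(0 - 20*(-6) + 0 - 6*0) = 1*(0 + 120 + 0 + 0) = 1*120 = 120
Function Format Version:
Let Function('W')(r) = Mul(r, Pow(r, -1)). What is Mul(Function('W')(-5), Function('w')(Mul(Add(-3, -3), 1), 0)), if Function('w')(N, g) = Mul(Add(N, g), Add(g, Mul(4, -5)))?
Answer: 120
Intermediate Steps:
Function('W')(r) = 1
Function('w')(N, g) = Mul(Add(-20, g), Add(N, g)) (Function('w')(N, g) = Mul(Add(N, g), Add(g, -20)) = Mul(Add(N, g), Add(-20, g)) = Mul(Add(-20, g), Add(N, g)))
Mul(Function('W')(-5), Function('w')(Mul(Add(-3, -3), 1), 0)) = Mul(1, Add(Pow(0, 2), Mul(-20, Mul(Add(-3, -3), 1)), Mul(-20, 0), Mul(Mul(Add(-3, -3), 1), 0))) = Mul(1, Add(0, Mul(-20, Mul(-6, 1)), 0, Mul(Mul(-6, 1), 0))) = Mul(1, Add(0, Mul(-20, -6), 0, Mul(-6, 0))) = Mul(1, Add(0, 120, 0, 0)) = Mul(1, 120) = 120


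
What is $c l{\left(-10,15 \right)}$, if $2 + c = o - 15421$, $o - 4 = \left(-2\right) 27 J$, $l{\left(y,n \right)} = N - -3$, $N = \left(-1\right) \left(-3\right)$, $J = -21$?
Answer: $-85710$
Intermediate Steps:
$N = 3$
$l{\left(y,n \right)} = 6$ ($l{\left(y,n \right)} = 3 - -3 = 3 + 3 = 6$)
$o = 1138$ ($o = 4 + \left(-2\right) 27 \left(-21\right) = 4 - -1134 = 4 + 1134 = 1138$)
$c = -14285$ ($c = -2 + \left(1138 - 15421\right) = -2 - 14283 = -14285$)
$c l{\left(-10,15 \right)} = \left(-14285\right) 6 = -85710$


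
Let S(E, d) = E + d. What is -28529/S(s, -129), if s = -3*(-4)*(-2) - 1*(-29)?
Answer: 28529/124 ≈ 230.07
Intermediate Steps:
s = 5 (s = 12*(-2) + 29 = -24 + 29 = 5)
-28529/S(s, -129) = -28529/(5 - 129) = -28529/(-124) = -28529*(-1/124) = 28529/124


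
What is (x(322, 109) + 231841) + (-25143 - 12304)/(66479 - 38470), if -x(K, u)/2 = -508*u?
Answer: 9595425818/28009 ≈ 3.4258e+5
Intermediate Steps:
x(K, u) = 1016*u (x(K, u) = -(-1016)*u = 1016*u)
(x(322, 109) + 231841) + (-25143 - 12304)/(66479 - 38470) = (1016*109 + 231841) + (-25143 - 12304)/(66479 - 38470) = (110744 + 231841) - 37447/28009 = 342585 - 37447*1/28009 = 342585 - 37447/28009 = 9595425818/28009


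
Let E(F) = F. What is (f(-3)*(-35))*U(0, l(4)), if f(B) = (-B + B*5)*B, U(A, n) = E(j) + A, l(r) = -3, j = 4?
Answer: -5040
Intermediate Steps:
U(A, n) = 4 + A
f(B) = 4*B² (f(B) = (-B + 5*B)*B = (4*B)*B = 4*B²)
(f(-3)*(-35))*U(0, l(4)) = ((4*(-3)²)*(-35))*(4 + 0) = ((4*9)*(-35))*4 = (36*(-35))*4 = -1260*4 = -5040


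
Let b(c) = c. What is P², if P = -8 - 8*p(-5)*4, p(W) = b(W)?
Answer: 23104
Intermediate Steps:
p(W) = W
P = 152 (P = -8 - (-40)*4 = -8 - 8*(-20) = -8 + 160 = 152)
P² = 152² = 23104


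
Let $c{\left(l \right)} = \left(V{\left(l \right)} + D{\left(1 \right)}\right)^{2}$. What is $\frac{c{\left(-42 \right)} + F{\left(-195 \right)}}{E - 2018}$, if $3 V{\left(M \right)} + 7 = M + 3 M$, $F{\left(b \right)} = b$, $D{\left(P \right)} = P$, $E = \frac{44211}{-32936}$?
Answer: $- \frac{916575944}{598581531} \approx -1.5312$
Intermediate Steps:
$E = - \frac{44211}{32936}$ ($E = 44211 \left(- \frac{1}{32936}\right) = - \frac{44211}{32936} \approx -1.3423$)
$V{\left(M \right)} = - \frac{7}{3} + \frac{4 M}{3}$ ($V{\left(M \right)} = - \frac{7}{3} + \frac{M + 3 M}{3} = - \frac{7}{3} + \frac{4 M}{3}$)
$c{\left(l \right)} = \left(- \frac{4}{3} + \frac{4 l}{3}\right)^{2}$ ($c{\left(l \right)} = \left(\left(- \frac{7}{3} + \frac{4 l}{3}\right) + 1\right)^{2} = \left(- \frac{4}{3} + \frac{4 l}{3}\right)^{2}$)
$\frac{c{\left(-42 \right)} + F{\left(-195 \right)}}{E - 2018} = \frac{\frac{16 \left(-1 - 42\right)^{2}}{9} - 195}{- \frac{44211}{32936} - 2018} = \frac{\frac{16 \left(-43\right)^{2}}{9} - 195}{- \frac{66509059}{32936}} = \left(\frac{16}{9} \cdot 1849 - 195\right) \left(- \frac{32936}{66509059}\right) = \left(\frac{29584}{9} - 195\right) \left(- \frac{32936}{66509059}\right) = \frac{27829}{9} \left(- \frac{32936}{66509059}\right) = - \frac{916575944}{598581531}$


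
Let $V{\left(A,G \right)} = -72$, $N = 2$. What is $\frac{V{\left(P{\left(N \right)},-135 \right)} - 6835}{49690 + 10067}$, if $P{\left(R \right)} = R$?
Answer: $- \frac{6907}{59757} \approx -0.11558$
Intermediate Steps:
$\frac{V{\left(P{\left(N \right)},-135 \right)} - 6835}{49690 + 10067} = \frac{-72 - 6835}{49690 + 10067} = - \frac{6907}{59757}$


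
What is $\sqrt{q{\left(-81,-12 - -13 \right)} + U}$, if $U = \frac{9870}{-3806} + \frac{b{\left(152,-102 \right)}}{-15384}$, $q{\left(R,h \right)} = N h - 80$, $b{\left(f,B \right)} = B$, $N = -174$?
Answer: $\frac{i \sqrt{1527171014415211}}{2439646} \approx 16.018 i$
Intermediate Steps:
$q{\left(R,h \right)} = -80 - 174 h$ ($q{\left(R,h \right)} = - 174 h - 80 = -80 - 174 h$)
$U = - \frac{12620989}{4879292}$ ($U = \frac{9870}{-3806} - \frac{102}{-15384} = 9870 \left(- \frac{1}{3806}\right) - - \frac{17}{2564} = - \frac{4935}{1903} + \frac{17}{2564} = - \frac{12620989}{4879292} \approx -2.5866$)
$\sqrt{q{\left(-81,-12 - -13 \right)} + U} = \sqrt{\left(-80 - 174 \left(-12 - -13\right)\right) - \frac{12620989}{4879292}} = \sqrt{\left(-80 - 174 \left(-12 + 13\right)\right) - \frac{12620989}{4879292}} = \sqrt{\left(-80 - 174\right) - \frac{12620989}{4879292}} = \sqrt{-254 - \frac{12620989}{4879292}} = \sqrt{- \frac{1251961157}{4879292}} = \frac{i \sqrt{1527171014415211}}{2439646}$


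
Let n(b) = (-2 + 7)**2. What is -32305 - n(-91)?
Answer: -32330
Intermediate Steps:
n(b) = 25 (n(b) = 5**2 = 25)
-32305 - n(-91) = -32305 - 1*25 = -32305 - 25 = -32330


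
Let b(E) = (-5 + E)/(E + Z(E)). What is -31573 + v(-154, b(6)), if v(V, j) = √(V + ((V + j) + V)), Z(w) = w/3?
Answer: -31573 + I*√7390/4 ≈ -31573.0 + 21.491*I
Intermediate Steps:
Z(w) = w/3 (Z(w) = w*(⅓) = w/3)
b(E) = 3*(-5 + E)/(4*E) (b(E) = (-5 + E)/(E + E/3) = (-5 + E)/((4*E/3)) = (-5 + E)*(3/(4*E)) = 3*(-5 + E)/(4*E))
v(V, j) = √(j + 3*V) (v(V, j) = √(V + (j + 2*V)) = √(j + 3*V))
-31573 + v(-154, b(6)) = -31573 + √((¾)*(-5 + 6)/6 + 3*(-154)) = -31573 + √((¾)*(⅙)*1 - 462) = -31573 + √(⅛ - 462) = -31573 + √(-3695/8) = -31573 + I*√7390/4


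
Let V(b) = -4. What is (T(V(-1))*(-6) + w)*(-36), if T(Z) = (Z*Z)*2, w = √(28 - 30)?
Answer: 6912 - 36*I*√2 ≈ 6912.0 - 50.912*I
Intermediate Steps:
w = I*√2 (w = √(-2) = I*√2 ≈ 1.4142*I)
T(Z) = 2*Z² (T(Z) = Z²*2 = 2*Z²)
(T(V(-1))*(-6) + w)*(-36) = ((2*(-4)²)*(-6) + I*√2)*(-36) = ((2*16)*(-6) + I*√2)*(-36) = (32*(-6) + I*√2)*(-36) = (-192 + I*√2)*(-36) = 6912 - 36*I*√2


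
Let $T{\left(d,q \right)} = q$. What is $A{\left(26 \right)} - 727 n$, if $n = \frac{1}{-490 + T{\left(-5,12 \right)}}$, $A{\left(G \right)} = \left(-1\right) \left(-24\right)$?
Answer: $\frac{12199}{478} \approx 25.521$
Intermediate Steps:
$A{\left(G \right)} = 24$
$n = - \frac{1}{478}$ ($n = \frac{1}{-490 + 12} = \frac{1}{-478} = - \frac{1}{478} \approx -0.002092$)
$A{\left(26 \right)} - 727 n = 24 - - \frac{727}{478} = 24 + \frac{727}{478} = \frac{12199}{478}$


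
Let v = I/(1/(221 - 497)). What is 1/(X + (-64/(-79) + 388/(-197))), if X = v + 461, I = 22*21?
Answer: -15563/1977312757 ≈ -7.8708e-6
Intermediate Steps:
I = 462
v = -127512 (v = 462/(1/(221 - 497)) = 462/(1/(-276)) = 462/(-1/276) = 462*(-276) = -127512)
X = -127051 (X = -127512 + 461 = -127051)
1/(X + (-64/(-79) + 388/(-197))) = 1/(-127051 + (-64/(-79) + 388/(-197))) = 1/(-127051 + (-64*(-1/79) + 388*(-1/197))) = 1/(-127051 + (64/79 - 388/197)) = 1/(-127051 - 18044/15563) = 1/(-1977312757/15563) = -15563/1977312757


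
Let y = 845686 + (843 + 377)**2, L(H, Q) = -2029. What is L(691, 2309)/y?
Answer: -2029/2334086 ≈ -0.00086929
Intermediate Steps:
y = 2334086 (y = 845686 + 1220**2 = 845686 + 1488400 = 2334086)
L(691, 2309)/y = -2029/2334086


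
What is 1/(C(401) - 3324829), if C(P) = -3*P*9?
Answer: -1/3335656 ≈ -2.9979e-7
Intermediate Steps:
C(P) = -27*P
1/(C(401) - 3324829) = 1/(-27*401 - 3324829) = 1/(-10827 - 3324829) = 1/(-3335656) = -1/3335656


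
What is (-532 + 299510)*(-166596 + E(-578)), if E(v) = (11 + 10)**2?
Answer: -49676689590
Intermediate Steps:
E(v) = 441 (E(v) = 21**2 = 441)
(-532 + 299510)*(-166596 + E(-578)) = (-532 + 299510)*(-166596 + 441) = 298978*(-166155) = -49676689590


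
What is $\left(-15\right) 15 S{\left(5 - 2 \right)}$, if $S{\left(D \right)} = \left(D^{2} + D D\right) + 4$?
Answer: $-4950$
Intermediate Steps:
$S{\left(D \right)} = 4 + 2 D^{2}$ ($S{\left(D \right)} = \left(D^{2} + D^{2}\right) + 4 = 2 D^{2} + 4 = 4 + 2 D^{2}$)
$\left(-15\right) 15 S{\left(5 - 2 \right)} = \left(-15\right) 15 \left(4 + 2 \left(5 - 2\right)^{2}\right) = - 225 \left(4 + 2 \left(5 - 2\right)^{2}\right) = - 225 \left(4 + 2 \cdot 3^{2}\right) = - 225 \left(4 + 2 \cdot 9\right) = - 225 \left(4 + 18\right) = \left(-225\right) 22 = -4950$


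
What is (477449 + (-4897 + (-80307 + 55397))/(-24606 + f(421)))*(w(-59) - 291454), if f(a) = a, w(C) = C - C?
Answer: -3365458355529888/24185 ≈ -1.3915e+11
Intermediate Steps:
w(C) = 0
(477449 + (-4897 + (-80307 + 55397))/(-24606 + f(421)))*(w(-59) - 291454) = (477449 + (-4897 + (-80307 + 55397))/(-24606 + 421))*(0 - 291454) = (477449 + (-4897 - 24910)/(-24185))*(-291454) = (477449 - 29807*(-1/24185))*(-291454) = (477449 + 29807/24185)*(-291454) = (11547133872/24185)*(-291454) = -3365458355529888/24185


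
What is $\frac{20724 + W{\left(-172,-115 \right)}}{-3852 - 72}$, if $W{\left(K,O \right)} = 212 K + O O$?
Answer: $\frac{2515}{3924} \approx 0.64093$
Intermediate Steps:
$W{\left(K,O \right)} = O^{2} + 212 K$ ($W{\left(K,O \right)} = 212 K + O^{2} = O^{2} + 212 K$)
$\frac{20724 + W{\left(-172,-115 \right)}}{-3852 - 72} = \frac{20724 + \left(\left(-115\right)^{2} + 212 \left(-172\right)\right)}{-3852 - 72} = \frac{20724 + \left(13225 - 36464\right)}{-3924} = \left(20724 - 23239\right) \left(- \frac{1}{3924}\right) = \left(-2515\right) \left(- \frac{1}{3924}\right) = \frac{2515}{3924}$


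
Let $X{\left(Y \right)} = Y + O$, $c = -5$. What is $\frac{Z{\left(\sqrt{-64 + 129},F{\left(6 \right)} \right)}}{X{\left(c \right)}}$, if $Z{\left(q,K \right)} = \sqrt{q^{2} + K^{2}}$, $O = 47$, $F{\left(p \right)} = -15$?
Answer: $\frac{\sqrt{290}}{42} \approx 0.40546$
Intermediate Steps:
$Z{\left(q,K \right)} = \sqrt{K^{2} + q^{2}}$
$X{\left(Y \right)} = 47 + Y$ ($X{\left(Y \right)} = Y + 47 = 47 + Y$)
$\frac{Z{\left(\sqrt{-64 + 129},F{\left(6 \right)} \right)}}{X{\left(c \right)}} = \frac{\sqrt{\left(-15\right)^{2} + \left(\sqrt{-64 + 129}\right)^{2}}}{47 - 5} = \frac{\sqrt{225 + \left(\sqrt{65}\right)^{2}}}{42} = \sqrt{225 + 65} \cdot \frac{1}{42} = \sqrt{290} \cdot \frac{1}{42} = \frac{\sqrt{290}}{42}$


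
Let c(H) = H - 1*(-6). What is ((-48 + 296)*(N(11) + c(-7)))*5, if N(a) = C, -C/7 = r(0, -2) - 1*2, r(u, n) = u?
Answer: 16120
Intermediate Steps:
C = 14 (C = -7*(0 - 1*2) = -7*(0 - 2) = -7*(-2) = 14)
N(a) = 14
c(H) = 6 + H (c(H) = H + 6 = 6 + H)
((-48 + 296)*(N(11) + c(-7)))*5 = ((-48 + 296)*(14 + (6 - 7)))*5 = (248*(14 - 1))*5 = (248*13)*5 = 3224*5 = 16120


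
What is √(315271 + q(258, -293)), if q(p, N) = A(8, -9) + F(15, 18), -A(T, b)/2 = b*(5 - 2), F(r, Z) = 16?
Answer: √315341 ≈ 561.55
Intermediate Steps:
A(T, b) = -6*b (A(T, b) = -2*b*(5 - 2) = -2*b*3 = -6*b)
q(p, N) = 70 (q(p, N) = -6*(-9) + 16 = 54 + 16 = 70)
√(315271 + q(258, -293)) = √(315271 + 70) = √315341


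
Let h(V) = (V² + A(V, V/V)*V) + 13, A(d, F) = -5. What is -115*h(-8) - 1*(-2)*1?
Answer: -13453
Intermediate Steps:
h(V) = 13 + V² - 5*V (h(V) = (V² - 5*V) + 13 = 13 + V² - 5*V)
-115*h(-8) - 1*(-2)*1 = -115*(13 + (-8)² - 5*(-8)) - 1*(-2)*1 = -115*(13 + 64 + 40) + 2*1 = -115*117 + 2 = -13455 + 2 = -13453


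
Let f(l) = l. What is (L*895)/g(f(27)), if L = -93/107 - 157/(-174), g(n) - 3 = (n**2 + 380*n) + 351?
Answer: 552215/211183974 ≈ 0.0026149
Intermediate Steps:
g(n) = 354 + n**2 + 380*n (g(n) = 3 + ((n**2 + 380*n) + 351) = 3 + (351 + n**2 + 380*n) = 354 + n**2 + 380*n)
L = 617/18618 (L = -93*1/107 - 157*(-1/174) = -93/107 + 157/174 = 617/18618 ≈ 0.033140)
(L*895)/g(f(27)) = ((617/18618)*895)/(354 + 27**2 + 380*27) = 552215/(18618*(354 + 729 + 10260)) = (552215/18618)/11343 = (552215/18618)*(1/11343) = 552215/211183974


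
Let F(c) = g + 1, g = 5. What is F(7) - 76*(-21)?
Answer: 1602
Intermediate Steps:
F(c) = 6 (F(c) = 5 + 1 = 6)
F(7) - 76*(-21) = 6 - 76*(-21) = 6 + 1596 = 1602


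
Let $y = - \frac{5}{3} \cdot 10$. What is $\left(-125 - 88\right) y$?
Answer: $3550$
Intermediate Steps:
$y = - \frac{50}{3}$ ($y = \left(-5\right) \frac{1}{3} \cdot 10 = \left(- \frac{5}{3}\right) 10 = - \frac{50}{3} \approx -16.667$)
$\left(-125 - 88\right) y = \left(-125 - 88\right) \left(- \frac{50}{3}\right) = \left(-213\right) \left(- \frac{50}{3}\right) = 3550$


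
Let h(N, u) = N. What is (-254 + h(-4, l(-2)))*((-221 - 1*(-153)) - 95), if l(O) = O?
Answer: 42054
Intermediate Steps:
(-254 + h(-4, l(-2)))*((-221 - 1*(-153)) - 95) = (-254 - 4)*((-221 - 1*(-153)) - 95) = -258*((-221 + 153) - 95) = -258*(-68 - 95) = -258*(-163) = 42054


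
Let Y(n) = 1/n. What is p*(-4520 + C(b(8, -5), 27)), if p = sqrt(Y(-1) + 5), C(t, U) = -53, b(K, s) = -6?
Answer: -9146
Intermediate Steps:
p = 2 (p = sqrt(1/(-1) + 5) = sqrt(-1 + 5) = sqrt(4) = 2)
p*(-4520 + C(b(8, -5), 27)) = 2*(-4520 - 53) = 2*(-4573) = -9146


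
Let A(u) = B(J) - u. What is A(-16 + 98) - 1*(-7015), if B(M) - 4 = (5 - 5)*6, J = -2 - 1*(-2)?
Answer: 6937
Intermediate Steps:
J = 0 (J = -2 + 2 = 0)
B(M) = 4 (B(M) = 4 + (5 - 5)*6 = 4 + 0*6 = 4 + 0 = 4)
A(u) = 4 - u
A(-16 + 98) - 1*(-7015) = (4 - (-16 + 98)) - 1*(-7015) = (4 - 1*82) + 7015 = (4 - 82) + 7015 = -78 + 7015 = 6937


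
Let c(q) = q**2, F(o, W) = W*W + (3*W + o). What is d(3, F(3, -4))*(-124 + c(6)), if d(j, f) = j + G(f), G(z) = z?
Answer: -880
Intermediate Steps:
F(o, W) = o + W**2 + 3*W (F(o, W) = W**2 + (o + 3*W) = o + W**2 + 3*W)
d(j, f) = f + j (d(j, f) = j + f = f + j)
d(3, F(3, -4))*(-124 + c(6)) = ((3 + (-4)**2 + 3*(-4)) + 3)*(-124 + 6**2) = ((3 + 16 - 12) + 3)*(-124 + 36) = (7 + 3)*(-88) = 10*(-88) = -880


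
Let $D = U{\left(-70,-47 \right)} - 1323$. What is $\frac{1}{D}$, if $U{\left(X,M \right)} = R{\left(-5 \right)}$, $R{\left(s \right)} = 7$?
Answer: $- \frac{1}{1316} \approx -0.00075988$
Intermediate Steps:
$U{\left(X,M \right)} = 7$
$D = -1316$ ($D = 7 - 1323 = -1316$)
$\frac{1}{D} = \frac{1}{-1316} = - \frac{1}{1316}$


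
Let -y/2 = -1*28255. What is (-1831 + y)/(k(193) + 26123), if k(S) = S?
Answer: 54679/26316 ≈ 2.0778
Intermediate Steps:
y = 56510 (y = -(-2)*28255 = -2*(-28255) = 56510)
(-1831 + y)/(k(193) + 26123) = (-1831 + 56510)/(193 + 26123) = 54679/26316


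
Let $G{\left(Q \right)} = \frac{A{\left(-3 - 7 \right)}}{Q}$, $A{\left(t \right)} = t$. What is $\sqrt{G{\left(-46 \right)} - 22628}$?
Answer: $\frac{i \sqrt{11970097}}{23} \approx 150.43 i$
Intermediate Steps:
$G{\left(Q \right)} = - \frac{10}{Q}$ ($G{\left(Q \right)} = \frac{-3 - 7}{Q} = - \frac{10}{Q}$)
$\sqrt{G{\left(-46 \right)} - 22628} = \sqrt{- \frac{10}{-46} - 22628} = \sqrt{\left(-10\right) \left(- \frac{1}{46}\right) - 22628} = \sqrt{\frac{5}{23} - 22628} = \sqrt{- \frac{520439}{23}} = \frac{i \sqrt{11970097}}{23}$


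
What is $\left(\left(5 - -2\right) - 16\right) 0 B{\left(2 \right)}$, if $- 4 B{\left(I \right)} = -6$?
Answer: $0$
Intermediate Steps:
$B{\left(I \right)} = \frac{3}{2}$ ($B{\left(I \right)} = \left(- \frac{1}{4}\right) \left(-6\right) = \frac{3}{2}$)
$\left(\left(5 - -2\right) - 16\right) 0 B{\left(2 \right)} = \left(\left(5 - -2\right) - 16\right) 0 \cdot \frac{3}{2} = \left(\left(5 + 2\right) - 16\right) 0 \cdot \frac{3}{2} = \left(7 - 16\right) 0 \cdot \frac{3}{2} = \left(-9\right) 0 \cdot \frac{3}{2} = 0 \cdot \frac{3}{2} = 0$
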